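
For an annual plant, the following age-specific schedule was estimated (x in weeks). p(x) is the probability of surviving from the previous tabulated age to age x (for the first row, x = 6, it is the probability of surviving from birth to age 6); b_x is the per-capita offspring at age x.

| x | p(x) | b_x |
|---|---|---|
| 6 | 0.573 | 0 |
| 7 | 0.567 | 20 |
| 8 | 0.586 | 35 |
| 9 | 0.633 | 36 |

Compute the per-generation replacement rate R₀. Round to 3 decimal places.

17.500

Survivorship from birth: l_x = p_6·p_7·…·p_x.
  l_6 = 0.57300
  l_7 = 0.32489
  l_8 = 0.19039
  l_9 = 0.12051
R₀ = Σ l_x b_x:
  age 6: 0.57300 × 0 = 0.0000
  age 7: 0.32489 × 20 = 6.4978
  age 8: 0.19039 × 35 = 6.6637
  age 9: 0.12051 × 36 = 4.3384
R₀ = 0.0000 + 6.4978 + 6.6637 + 4.3384 = 17.4998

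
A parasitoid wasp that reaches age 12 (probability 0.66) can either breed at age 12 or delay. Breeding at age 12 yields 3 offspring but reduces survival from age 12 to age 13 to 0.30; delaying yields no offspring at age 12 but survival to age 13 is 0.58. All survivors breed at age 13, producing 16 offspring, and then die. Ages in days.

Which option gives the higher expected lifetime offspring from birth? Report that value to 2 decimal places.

breed at age 12: R₀ = 0.66 × (3 + 0.30 × 16) = 0.66 × 7.8000 = 5.1480
delay to age 13: R₀ = 0.66 × (0.58 × 16) = 0.66 × 9.2800 = 6.1248
Higher: delay to age 13 (6.1248).

6.12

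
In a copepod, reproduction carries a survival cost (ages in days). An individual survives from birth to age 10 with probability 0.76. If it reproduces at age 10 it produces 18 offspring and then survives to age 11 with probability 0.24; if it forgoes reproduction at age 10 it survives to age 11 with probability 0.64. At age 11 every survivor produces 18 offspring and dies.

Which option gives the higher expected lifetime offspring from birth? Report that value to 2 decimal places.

16.96

breed at age 10: R₀ = 0.76 × (18 + 0.24 × 18) = 0.76 × 22.3200 = 16.9632
delay to age 11: R₀ = 0.76 × (0.64 × 18) = 0.76 × 11.5200 = 8.7552
Higher: breed at age 10 (16.9632).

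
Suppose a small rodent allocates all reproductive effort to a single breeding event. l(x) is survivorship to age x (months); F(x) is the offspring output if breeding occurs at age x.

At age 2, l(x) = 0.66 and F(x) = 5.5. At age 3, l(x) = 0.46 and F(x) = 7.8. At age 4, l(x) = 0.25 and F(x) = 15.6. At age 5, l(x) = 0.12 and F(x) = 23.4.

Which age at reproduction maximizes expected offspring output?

4

Expected offspring if breeding at age x = l(x) × F(x):
  age 2: 0.66 × 5.5 = 3.630
  age 3: 0.46 × 7.8 = 3.588
  age 4: 0.25 × 15.6 = 3.900
  age 5: 0.12 × 23.4 = 2.808
Maximum at age 4 (3.900).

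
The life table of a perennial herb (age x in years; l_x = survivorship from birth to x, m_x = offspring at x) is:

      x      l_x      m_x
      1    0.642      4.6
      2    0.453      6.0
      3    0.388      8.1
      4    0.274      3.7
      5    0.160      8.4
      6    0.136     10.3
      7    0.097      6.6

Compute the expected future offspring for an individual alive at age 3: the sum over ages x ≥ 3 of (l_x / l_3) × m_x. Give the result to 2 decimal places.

l_3 = 0.388. Conditional survival from age 3 to x is l_x / l_3.
  x=3: (0.388/0.388) × 8.1 = 8.1000
  x=4: (0.274/0.388) × 3.7 = 2.6129
  x=5: (0.160/0.388) × 8.4 = 3.4639
  x=6: (0.136/0.388) × 10.3 = 3.6103
  x=7: (0.097/0.388) × 6.6 = 1.6500
Sum = 8.1000 + 2.6129 + 3.4639 + 3.6103 + 1.6500 = 19.4371

19.44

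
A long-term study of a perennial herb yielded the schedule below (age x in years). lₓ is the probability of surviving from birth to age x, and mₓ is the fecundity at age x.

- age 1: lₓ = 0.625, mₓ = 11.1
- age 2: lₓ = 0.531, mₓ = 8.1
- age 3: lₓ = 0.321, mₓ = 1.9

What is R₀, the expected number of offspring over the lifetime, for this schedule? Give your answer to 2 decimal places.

R₀ = Σ lₓ mₓ:
  age 1: 0.625 × 11.1 = 6.9375
  age 2: 0.531 × 8.1 = 4.3011
  age 3: 0.321 × 1.9 = 0.6099
R₀ = 6.9375 + 4.3011 + 0.6099 = 11.8485

11.85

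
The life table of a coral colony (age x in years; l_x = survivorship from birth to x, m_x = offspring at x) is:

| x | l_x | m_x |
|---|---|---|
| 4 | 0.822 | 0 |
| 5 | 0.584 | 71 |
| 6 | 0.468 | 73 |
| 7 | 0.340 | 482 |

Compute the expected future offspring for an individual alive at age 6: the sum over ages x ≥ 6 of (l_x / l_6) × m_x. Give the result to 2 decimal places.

l_6 = 0.468. Conditional survival from age 6 to x is l_x / l_6.
  x=6: (0.468/0.468) × 73 = 73.0000
  x=7: (0.340/0.468) × 482 = 350.1709
Sum = 73.0000 + 350.1709 = 423.1709

423.17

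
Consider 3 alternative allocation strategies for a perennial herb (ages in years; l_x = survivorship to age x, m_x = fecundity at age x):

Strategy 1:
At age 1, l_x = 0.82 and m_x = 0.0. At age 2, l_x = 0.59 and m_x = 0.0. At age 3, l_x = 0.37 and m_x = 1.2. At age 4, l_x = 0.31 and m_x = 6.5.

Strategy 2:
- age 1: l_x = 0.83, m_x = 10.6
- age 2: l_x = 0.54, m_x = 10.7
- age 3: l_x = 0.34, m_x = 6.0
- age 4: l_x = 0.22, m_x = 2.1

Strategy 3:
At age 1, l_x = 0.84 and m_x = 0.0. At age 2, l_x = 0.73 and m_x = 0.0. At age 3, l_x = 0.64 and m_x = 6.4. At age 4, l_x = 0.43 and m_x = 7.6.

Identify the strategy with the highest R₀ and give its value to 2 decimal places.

Strategy 1: R₀ = 0.82×0.0 + 0.59×0.0 + 0.37×1.2 + 0.31×6.5 = 2.4590
Strategy 2: R₀ = 0.83×10.6 + 0.54×10.7 + 0.34×6.0 + 0.22×2.1 = 17.0780
Strategy 3: R₀ = 0.84×0.0 + 0.73×0.0 + 0.64×6.4 + 0.43×7.6 = 7.3640
Highest R₀: strategy 2 with 17.0780.

17.08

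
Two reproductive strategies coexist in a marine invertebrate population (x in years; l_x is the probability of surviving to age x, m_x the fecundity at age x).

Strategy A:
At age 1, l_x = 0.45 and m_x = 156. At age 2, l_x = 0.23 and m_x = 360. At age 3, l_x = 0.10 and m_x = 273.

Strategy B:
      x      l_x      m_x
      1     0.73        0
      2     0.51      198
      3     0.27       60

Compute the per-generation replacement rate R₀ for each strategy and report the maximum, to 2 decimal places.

Strategy A: R₀ = 0.45×156 + 0.23×360 + 0.10×273 = 180.3000
Strategy B: R₀ = 0.73×0 + 0.51×198 + 0.27×60 = 117.1800
Highest R₀: strategy A with 180.3000.

180.30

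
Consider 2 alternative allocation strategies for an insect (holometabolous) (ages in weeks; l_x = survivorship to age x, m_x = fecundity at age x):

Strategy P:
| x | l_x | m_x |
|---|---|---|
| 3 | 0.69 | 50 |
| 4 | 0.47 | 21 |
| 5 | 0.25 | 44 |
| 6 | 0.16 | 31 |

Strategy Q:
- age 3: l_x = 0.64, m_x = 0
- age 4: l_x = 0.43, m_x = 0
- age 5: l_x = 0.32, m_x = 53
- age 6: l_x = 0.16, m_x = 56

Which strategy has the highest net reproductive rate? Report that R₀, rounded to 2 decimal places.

60.33

Strategy P: R₀ = 0.69×50 + 0.47×21 + 0.25×44 + 0.16×31 = 60.3300
Strategy Q: R₀ = 0.64×0 + 0.43×0 + 0.32×53 + 0.16×56 = 25.9200
Highest R₀: strategy P with 60.3300.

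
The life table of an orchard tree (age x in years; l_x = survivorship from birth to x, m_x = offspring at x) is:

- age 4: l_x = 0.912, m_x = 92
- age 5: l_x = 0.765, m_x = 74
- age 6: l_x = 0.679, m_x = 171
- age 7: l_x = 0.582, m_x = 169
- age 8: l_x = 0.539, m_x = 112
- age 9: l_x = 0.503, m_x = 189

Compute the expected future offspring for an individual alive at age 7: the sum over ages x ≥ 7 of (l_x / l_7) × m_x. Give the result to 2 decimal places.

l_7 = 0.582. Conditional survival from age 7 to x is l_x / l_7.
  x=7: (0.582/0.582) × 169 = 169.0000
  x=8: (0.539/0.582) × 112 = 103.7251
  x=9: (0.503/0.582) × 189 = 163.3454
Sum = 169.0000 + 103.7251 + 163.3454 = 436.0704

436.07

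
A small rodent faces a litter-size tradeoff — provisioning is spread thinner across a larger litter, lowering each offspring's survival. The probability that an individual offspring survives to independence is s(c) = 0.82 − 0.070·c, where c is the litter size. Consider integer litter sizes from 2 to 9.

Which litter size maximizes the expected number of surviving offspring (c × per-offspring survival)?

6

Expected surviving offspring = c × s(c):
  c=2: 2 × 0.680 = 1.360
  c=3: 3 × 0.610 = 1.830
  c=4: 4 × 0.540 = 2.160
  c=5: 5 × 0.470 = 2.350
  c=6: 6 × 0.400 = 2.400
  c=7: 7 × 0.330 = 2.310
  c=8: 8 × 0.260 = 2.080
  c=9: 9 × 0.190 = 1.710
Maximum at c = 6 (2.400 surviving offspring).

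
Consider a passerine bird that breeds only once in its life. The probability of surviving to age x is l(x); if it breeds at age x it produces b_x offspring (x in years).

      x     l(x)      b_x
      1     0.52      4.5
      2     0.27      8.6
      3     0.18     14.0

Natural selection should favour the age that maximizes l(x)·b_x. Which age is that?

Expected offspring if breeding at age x = l(x) × b_x:
  age 1: 0.52 × 4.5 = 2.340
  age 2: 0.27 × 8.6 = 2.322
  age 3: 0.18 × 14.0 = 2.520
Maximum at age 3 (2.520).

3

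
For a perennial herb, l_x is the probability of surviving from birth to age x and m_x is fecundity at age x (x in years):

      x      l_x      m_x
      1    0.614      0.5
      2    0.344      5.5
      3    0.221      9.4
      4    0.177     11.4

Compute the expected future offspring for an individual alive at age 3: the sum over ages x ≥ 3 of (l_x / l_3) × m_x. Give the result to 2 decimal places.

18.53

l_3 = 0.221. Conditional survival from age 3 to x is l_x / l_3.
  x=3: (0.221/0.221) × 9.4 = 9.4000
  x=4: (0.177/0.221) × 11.4 = 9.1303
Sum = 9.4000 + 9.1303 = 18.5303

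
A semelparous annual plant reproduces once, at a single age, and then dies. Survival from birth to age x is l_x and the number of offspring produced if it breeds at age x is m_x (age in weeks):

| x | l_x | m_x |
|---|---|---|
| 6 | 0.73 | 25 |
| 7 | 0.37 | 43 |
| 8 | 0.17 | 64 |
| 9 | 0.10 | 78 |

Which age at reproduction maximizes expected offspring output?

Expected offspring if breeding at age x = l_x × m_x:
  age 6: 0.73 × 25 = 18.250
  age 7: 0.37 × 43 = 15.910
  age 8: 0.17 × 64 = 10.880
  age 9: 0.10 × 78 = 7.800
Maximum at age 6 (18.250).

6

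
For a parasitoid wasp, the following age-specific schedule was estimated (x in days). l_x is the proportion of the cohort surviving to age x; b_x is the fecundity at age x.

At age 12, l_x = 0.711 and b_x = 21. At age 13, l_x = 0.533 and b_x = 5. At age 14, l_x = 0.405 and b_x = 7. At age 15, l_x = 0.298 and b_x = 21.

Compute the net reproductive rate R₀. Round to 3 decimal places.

R₀ = Σ l_x b_x:
  age 12: 0.711 × 21 = 14.9310
  age 13: 0.533 × 5 = 2.6650
  age 14: 0.405 × 7 = 2.8350
  age 15: 0.298 × 21 = 6.2580
R₀ = 14.9310 + 2.6650 + 2.8350 + 6.2580 = 26.6890

26.689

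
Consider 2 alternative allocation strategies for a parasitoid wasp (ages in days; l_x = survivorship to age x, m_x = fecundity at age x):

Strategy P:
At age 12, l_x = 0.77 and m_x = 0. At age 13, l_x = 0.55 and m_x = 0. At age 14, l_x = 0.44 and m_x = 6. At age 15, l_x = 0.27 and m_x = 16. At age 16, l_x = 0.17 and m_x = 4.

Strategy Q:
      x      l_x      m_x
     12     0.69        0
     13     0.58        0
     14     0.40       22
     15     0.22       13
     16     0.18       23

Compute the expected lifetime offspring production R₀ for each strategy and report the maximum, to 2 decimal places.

Strategy P: R₀ = 0.77×0 + 0.55×0 + 0.44×6 + 0.27×16 + 0.17×4 = 7.6400
Strategy Q: R₀ = 0.69×0 + 0.58×0 + 0.40×22 + 0.22×13 + 0.18×23 = 15.8000
Highest R₀: strategy Q with 15.8000.

15.80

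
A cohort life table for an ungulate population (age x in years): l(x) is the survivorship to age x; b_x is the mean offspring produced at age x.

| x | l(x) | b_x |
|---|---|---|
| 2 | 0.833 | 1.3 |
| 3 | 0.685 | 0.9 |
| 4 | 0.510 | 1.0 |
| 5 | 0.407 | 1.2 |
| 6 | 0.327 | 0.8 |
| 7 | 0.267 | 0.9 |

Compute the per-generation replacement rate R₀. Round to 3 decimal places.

3.200

R₀ = Σ l(x) b_x:
  age 2: 0.833 × 1.3 = 1.0829
  age 3: 0.685 × 0.9 = 0.6165
  age 4: 0.510 × 1.0 = 0.5100
  age 5: 0.407 × 1.2 = 0.4884
  age 6: 0.327 × 0.8 = 0.2616
  age 7: 0.267 × 0.9 = 0.2403
R₀ = 1.0829 + 0.6165 + 0.5100 + 0.4884 + 0.2616 + 0.2403 = 3.1997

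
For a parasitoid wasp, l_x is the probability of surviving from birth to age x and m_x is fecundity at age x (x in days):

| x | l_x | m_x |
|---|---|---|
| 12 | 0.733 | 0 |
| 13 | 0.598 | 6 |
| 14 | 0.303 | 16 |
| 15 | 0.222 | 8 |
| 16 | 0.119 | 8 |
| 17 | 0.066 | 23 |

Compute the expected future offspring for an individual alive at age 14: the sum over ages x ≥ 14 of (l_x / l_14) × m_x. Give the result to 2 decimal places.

l_14 = 0.303. Conditional survival from age 14 to x is l_x / l_14.
  x=14: (0.303/0.303) × 16 = 16.0000
  x=15: (0.222/0.303) × 8 = 5.8614
  x=16: (0.119/0.303) × 8 = 3.1419
  x=17: (0.066/0.303) × 23 = 5.0099
Sum = 16.0000 + 5.8614 + 3.1419 + 5.0099 = 30.0132

30.01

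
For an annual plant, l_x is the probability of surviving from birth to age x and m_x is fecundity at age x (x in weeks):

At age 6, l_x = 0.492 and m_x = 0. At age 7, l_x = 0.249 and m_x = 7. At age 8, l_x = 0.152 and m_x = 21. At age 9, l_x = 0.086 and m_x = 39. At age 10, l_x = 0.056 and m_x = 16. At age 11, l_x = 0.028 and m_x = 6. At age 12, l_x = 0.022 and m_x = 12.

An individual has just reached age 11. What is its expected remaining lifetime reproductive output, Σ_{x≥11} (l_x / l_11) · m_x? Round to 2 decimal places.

l_11 = 0.028. Conditional survival from age 11 to x is l_x / l_11.
  x=11: (0.028/0.028) × 6 = 6.0000
  x=12: (0.022/0.028) × 12 = 9.4286
Sum = 6.0000 + 9.4286 = 15.4286

15.43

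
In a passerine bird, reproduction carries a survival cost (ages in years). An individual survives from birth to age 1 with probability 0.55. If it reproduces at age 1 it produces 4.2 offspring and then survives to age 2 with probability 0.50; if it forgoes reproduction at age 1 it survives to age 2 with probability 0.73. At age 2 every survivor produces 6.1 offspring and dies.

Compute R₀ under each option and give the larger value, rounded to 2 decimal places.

3.99

breed at age 1: R₀ = 0.55 × (4.2 + 0.50 × 6.1) = 0.55 × 7.2500 = 3.9875
delay to age 2: R₀ = 0.55 × (0.73 × 6.1) = 0.55 × 4.4530 = 2.4491
Higher: breed at age 1 (3.9875).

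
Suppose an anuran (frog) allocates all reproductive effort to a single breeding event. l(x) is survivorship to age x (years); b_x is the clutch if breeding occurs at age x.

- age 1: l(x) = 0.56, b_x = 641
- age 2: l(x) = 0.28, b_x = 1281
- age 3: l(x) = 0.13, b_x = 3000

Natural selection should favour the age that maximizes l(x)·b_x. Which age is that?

3

Expected offspring if breeding at age x = l(x) × b_x:
  age 1: 0.56 × 641 = 358.960
  age 2: 0.28 × 1281 = 358.680
  age 3: 0.13 × 3000 = 390.000
Maximum at age 3 (390.000).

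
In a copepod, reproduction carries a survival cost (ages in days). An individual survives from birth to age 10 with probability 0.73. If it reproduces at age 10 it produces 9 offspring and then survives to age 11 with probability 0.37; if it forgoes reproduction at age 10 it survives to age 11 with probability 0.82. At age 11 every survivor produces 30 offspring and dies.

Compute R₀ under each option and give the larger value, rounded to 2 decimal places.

17.96

breed at age 10: R₀ = 0.73 × (9 + 0.37 × 30) = 0.73 × 20.1000 = 14.6730
delay to age 11: R₀ = 0.73 × (0.82 × 30) = 0.73 × 24.6000 = 17.9580
Higher: delay to age 11 (17.9580).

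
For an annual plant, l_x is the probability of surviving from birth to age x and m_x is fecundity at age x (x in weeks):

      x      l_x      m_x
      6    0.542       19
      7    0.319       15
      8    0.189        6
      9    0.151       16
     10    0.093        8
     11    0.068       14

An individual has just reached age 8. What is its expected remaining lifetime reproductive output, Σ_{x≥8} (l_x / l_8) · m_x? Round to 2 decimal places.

27.76

l_8 = 0.189. Conditional survival from age 8 to x is l_x / l_8.
  x=8: (0.189/0.189) × 6 = 6.0000
  x=9: (0.151/0.189) × 16 = 12.7831
  x=10: (0.093/0.189) × 8 = 3.9365
  x=11: (0.068/0.189) × 14 = 5.0370
Sum = 6.0000 + 12.7831 + 3.9365 + 5.0370 = 27.7566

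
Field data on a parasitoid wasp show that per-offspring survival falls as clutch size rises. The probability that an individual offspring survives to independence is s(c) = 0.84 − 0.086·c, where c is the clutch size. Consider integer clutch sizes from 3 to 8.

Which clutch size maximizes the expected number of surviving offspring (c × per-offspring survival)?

5

Expected surviving offspring = c × s(c):
  c=3: 3 × 0.582 = 1.746
  c=4: 4 × 0.496 = 1.984
  c=5: 5 × 0.410 = 2.050
  c=6: 6 × 0.324 = 1.944
  c=7: 7 × 0.238 = 1.666
  c=8: 8 × 0.152 = 1.216
Maximum at c = 5 (2.050 surviving offspring).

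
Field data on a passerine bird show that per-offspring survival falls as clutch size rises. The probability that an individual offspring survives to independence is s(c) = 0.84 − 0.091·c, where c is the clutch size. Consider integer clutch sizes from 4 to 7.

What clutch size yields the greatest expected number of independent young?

5

Expected independent young = c × s(c):
  c=4: 4 × 0.476 = 1.904
  c=5: 5 × 0.385 = 1.925
  c=6: 6 × 0.294 = 1.764
  c=7: 7 × 0.203 = 1.421
Maximum at c = 5 (1.925 independent young).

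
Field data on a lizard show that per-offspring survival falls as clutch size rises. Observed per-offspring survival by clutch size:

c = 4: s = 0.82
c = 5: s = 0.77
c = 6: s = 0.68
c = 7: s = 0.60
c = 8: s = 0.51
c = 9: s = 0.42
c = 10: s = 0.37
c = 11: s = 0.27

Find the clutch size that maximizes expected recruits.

7

Expected recruits = c × s(c):
  c=4: 4 × 0.82 = 3.280
  c=5: 5 × 0.77 = 3.850
  c=6: 6 × 0.68 = 4.080
  c=7: 7 × 0.60 = 4.200
  c=8: 8 × 0.51 = 4.080
  c=9: 9 × 0.42 = 3.780
  c=10: 10 × 0.37 = 3.700
  c=11: 11 × 0.27 = 2.970
Maximum at c = 7 (4.200 recruits).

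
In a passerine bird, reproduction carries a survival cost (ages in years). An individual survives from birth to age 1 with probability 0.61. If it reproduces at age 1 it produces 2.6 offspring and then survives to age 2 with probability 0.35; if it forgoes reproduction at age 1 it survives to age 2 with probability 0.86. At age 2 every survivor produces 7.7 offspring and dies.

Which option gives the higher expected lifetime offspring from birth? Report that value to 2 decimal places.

breed at age 1: R₀ = 0.61 × (2.6 + 0.35 × 7.7) = 0.61 × 5.2950 = 3.2300
delay to age 2: R₀ = 0.61 × (0.86 × 7.7) = 0.61 × 6.6220 = 4.0394
Higher: delay to age 2 (4.0394).

4.04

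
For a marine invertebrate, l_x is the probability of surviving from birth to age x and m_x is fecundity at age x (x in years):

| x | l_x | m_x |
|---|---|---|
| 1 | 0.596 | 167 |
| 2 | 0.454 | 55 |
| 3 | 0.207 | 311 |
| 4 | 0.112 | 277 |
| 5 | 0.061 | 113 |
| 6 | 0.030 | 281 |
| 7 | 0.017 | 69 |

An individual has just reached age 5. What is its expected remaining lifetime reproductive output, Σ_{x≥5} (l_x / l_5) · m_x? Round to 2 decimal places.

l_5 = 0.061. Conditional survival from age 5 to x is l_x / l_5.
  x=5: (0.061/0.061) × 113 = 113.0000
  x=6: (0.030/0.061) × 281 = 138.1967
  x=7: (0.017/0.061) × 69 = 19.2295
Sum = 113.0000 + 138.1967 + 19.2295 = 270.4262

270.43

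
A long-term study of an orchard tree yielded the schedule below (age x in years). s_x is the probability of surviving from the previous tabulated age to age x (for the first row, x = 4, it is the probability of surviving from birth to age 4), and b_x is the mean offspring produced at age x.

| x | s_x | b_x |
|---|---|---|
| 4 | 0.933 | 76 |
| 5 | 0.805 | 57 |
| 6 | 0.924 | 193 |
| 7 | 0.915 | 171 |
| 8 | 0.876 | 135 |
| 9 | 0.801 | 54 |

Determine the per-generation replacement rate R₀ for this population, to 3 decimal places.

Survivorship from birth: l_x = s_4·s_5·…·s_x.
  l_4 = 0.93300
  l_5 = 0.75107
  l_6 = 0.69398
  l_7 = 0.63500
  l_8 = 0.55626
  l_9 = 0.44556
R₀ = Σ l_x b_x:
  age 4: 0.93300 × 76 = 70.9080
  age 5: 0.75107 × 57 = 42.8110
  age 6: 0.69398 × 193 = 133.9381
  age 7: 0.63500 × 171 = 108.5850
  age 8: 0.55626 × 135 = 75.0951
  age 9: 0.44556 × 54 = 24.0602
R₀ = 70.9080 + 42.8110 + 133.9381 + 108.5850 + 75.0951 + 24.0602 = 455.3975

455.397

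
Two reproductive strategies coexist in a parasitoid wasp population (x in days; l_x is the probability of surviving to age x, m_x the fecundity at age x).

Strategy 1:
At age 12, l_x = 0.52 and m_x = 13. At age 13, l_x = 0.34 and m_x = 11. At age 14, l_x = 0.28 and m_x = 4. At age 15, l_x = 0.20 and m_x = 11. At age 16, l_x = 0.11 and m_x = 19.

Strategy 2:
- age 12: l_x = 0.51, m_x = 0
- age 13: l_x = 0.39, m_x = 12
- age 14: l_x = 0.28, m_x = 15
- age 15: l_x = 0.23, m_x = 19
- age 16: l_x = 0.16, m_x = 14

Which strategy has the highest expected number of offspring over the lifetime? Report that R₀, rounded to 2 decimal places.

Strategy 1: R₀ = 0.52×13 + 0.34×11 + 0.28×4 + 0.20×11 + 0.11×19 = 15.9100
Strategy 2: R₀ = 0.51×0 + 0.39×12 + 0.28×15 + 0.23×19 + 0.16×14 = 15.4900
Highest R₀: strategy 1 with 15.9100.

15.91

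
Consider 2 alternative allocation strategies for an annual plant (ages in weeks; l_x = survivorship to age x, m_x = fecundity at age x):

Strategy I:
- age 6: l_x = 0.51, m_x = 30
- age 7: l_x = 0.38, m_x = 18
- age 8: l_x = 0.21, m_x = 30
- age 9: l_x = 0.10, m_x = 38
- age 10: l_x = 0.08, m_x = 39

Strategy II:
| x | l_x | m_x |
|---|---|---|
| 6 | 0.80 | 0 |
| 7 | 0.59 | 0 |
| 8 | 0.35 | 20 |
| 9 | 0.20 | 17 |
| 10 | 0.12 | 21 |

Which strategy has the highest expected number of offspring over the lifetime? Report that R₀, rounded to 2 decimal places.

Strategy I: R₀ = 0.51×30 + 0.38×18 + 0.21×30 + 0.10×38 + 0.08×39 = 35.3600
Strategy II: R₀ = 0.80×0 + 0.59×0 + 0.35×20 + 0.20×17 + 0.12×21 = 12.9200
Highest R₀: strategy I with 35.3600.

35.36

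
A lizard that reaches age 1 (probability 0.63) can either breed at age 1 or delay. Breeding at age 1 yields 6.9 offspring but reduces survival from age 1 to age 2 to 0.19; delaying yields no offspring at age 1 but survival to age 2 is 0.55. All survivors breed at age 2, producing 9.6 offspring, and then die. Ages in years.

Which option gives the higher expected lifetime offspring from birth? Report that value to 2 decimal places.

breed at age 1: R₀ = 0.63 × (6.9 + 0.19 × 9.6) = 0.63 × 8.7240 = 5.4961
delay to age 2: R₀ = 0.63 × (0.55 × 9.6) = 0.63 × 5.2800 = 3.3264
Higher: breed at age 1 (5.4961).

5.50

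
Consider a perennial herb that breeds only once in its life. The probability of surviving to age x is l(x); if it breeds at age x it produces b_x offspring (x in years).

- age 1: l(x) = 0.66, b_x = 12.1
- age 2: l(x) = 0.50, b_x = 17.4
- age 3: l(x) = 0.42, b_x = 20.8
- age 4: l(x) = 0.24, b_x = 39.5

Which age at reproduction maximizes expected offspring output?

4

Expected offspring if breeding at age x = l(x) × b_x:
  age 1: 0.66 × 12.1 = 7.986
  age 2: 0.50 × 17.4 = 8.700
  age 3: 0.42 × 20.8 = 8.736
  age 4: 0.24 × 39.5 = 9.480
Maximum at age 4 (9.480).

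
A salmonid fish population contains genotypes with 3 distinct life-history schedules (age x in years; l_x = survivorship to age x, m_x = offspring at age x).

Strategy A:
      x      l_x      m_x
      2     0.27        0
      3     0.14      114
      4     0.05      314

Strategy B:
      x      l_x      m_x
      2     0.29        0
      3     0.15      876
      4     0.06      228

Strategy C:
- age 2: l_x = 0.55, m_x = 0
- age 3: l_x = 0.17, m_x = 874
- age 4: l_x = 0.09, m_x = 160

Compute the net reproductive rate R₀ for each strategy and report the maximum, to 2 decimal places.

162.98

Strategy A: R₀ = 0.27×0 + 0.14×114 + 0.05×314 = 31.6600
Strategy B: R₀ = 0.29×0 + 0.15×876 + 0.06×228 = 145.0800
Strategy C: R₀ = 0.55×0 + 0.17×874 + 0.09×160 = 162.9800
Highest R₀: strategy C with 162.9800.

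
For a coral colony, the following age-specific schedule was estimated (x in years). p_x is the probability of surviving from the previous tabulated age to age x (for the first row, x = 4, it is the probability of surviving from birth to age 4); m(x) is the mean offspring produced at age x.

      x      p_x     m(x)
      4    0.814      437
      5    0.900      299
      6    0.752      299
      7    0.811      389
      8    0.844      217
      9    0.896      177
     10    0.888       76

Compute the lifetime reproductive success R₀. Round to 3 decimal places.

1077.727

Survivorship from birth: l_x = p_4·p_5·…·p_x.
  l_4 = 0.81400
  l_5 = 0.73260
  l_6 = 0.55092
  l_7 = 0.44679
  l_8 = 0.37709
  l_9 = 0.33788
  l_10 = 0.30003
R₀ = Σ l_x m(x):
  age 4: 0.81400 × 437 = 355.7180
  age 5: 0.73260 × 299 = 219.0474
  age 6: 0.55092 × 299 = 164.7251
  age 7: 0.44679 × 389 = 173.8013
  age 8: 0.37709 × 217 = 81.8285
  age 9: 0.33788 × 177 = 59.8048
  age 10: 0.30003 × 76 = 22.8023
R₀ = 355.7180 + 219.0474 + 164.7251 + 173.8013 + 81.8285 + 59.8048 + 22.8023 = 1077.7274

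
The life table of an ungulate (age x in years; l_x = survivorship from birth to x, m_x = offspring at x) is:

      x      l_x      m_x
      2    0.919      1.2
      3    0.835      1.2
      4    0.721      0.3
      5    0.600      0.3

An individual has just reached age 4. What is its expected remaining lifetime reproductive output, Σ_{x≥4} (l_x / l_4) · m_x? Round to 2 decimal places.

0.55

l_4 = 0.721. Conditional survival from age 4 to x is l_x / l_4.
  x=4: (0.721/0.721) × 0.3 = 0.3000
  x=5: (0.600/0.721) × 0.3 = 0.2497
Sum = 0.3000 + 0.2497 = 0.5497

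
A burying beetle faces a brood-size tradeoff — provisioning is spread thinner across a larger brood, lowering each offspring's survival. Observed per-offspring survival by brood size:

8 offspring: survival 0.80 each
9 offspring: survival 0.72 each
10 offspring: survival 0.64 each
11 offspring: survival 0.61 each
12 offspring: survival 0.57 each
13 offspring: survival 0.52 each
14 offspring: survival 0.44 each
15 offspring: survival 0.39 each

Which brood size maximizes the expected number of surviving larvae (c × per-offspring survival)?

Expected surviving larvae = c × s(c):
  c=8: 8 × 0.80 = 6.400
  c=9: 9 × 0.72 = 6.480
  c=10: 10 × 0.64 = 6.400
  c=11: 11 × 0.61 = 6.710
  c=12: 12 × 0.57 = 6.840
  c=13: 13 × 0.52 = 6.760
  c=14: 14 × 0.44 = 6.160
  c=15: 15 × 0.39 = 5.850
Maximum at c = 12 (6.840 surviving larvae).

12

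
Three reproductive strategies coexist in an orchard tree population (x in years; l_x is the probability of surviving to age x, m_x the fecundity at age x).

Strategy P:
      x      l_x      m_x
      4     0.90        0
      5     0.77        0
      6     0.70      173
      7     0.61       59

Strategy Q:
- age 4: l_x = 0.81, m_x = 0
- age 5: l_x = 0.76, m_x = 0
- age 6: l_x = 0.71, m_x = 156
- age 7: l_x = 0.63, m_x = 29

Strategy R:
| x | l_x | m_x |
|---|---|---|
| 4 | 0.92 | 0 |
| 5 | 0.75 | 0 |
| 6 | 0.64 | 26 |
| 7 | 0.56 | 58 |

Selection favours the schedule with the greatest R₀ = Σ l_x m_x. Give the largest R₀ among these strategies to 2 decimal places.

Strategy P: R₀ = 0.90×0 + 0.77×0 + 0.70×173 + 0.61×59 = 157.0900
Strategy Q: R₀ = 0.81×0 + 0.76×0 + 0.71×156 + 0.63×29 = 129.0300
Strategy R: R₀ = 0.92×0 + 0.75×0 + 0.64×26 + 0.56×58 = 49.1200
Highest R₀: strategy P with 157.0900.

157.09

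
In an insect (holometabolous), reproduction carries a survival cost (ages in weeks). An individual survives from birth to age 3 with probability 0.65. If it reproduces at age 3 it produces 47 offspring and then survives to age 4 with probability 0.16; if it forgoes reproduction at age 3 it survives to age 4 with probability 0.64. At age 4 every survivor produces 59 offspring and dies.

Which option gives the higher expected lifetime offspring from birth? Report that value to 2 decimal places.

36.69

breed at age 3: R₀ = 0.65 × (47 + 0.16 × 59) = 0.65 × 56.4400 = 36.6860
delay to age 4: R₀ = 0.65 × (0.64 × 59) = 0.65 × 37.7600 = 24.5440
Higher: breed at age 3 (36.6860).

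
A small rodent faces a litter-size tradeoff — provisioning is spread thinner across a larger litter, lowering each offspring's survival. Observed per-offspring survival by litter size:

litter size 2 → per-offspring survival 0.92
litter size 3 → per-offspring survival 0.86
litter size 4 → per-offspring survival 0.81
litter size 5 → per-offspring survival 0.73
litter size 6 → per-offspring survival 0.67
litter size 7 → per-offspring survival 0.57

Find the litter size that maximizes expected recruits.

6

Expected recruits = c × s(c):
  c=2: 2 × 0.92 = 1.840
  c=3: 3 × 0.86 = 2.580
  c=4: 4 × 0.81 = 3.240
  c=5: 5 × 0.73 = 3.650
  c=6: 6 × 0.67 = 4.020
  c=7: 7 × 0.57 = 3.990
Maximum at c = 6 (4.020 recruits).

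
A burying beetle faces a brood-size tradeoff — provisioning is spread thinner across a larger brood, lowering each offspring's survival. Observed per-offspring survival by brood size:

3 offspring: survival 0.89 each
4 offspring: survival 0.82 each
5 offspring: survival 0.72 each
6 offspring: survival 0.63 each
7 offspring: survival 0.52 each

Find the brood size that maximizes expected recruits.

Expected recruits = c × s(c):
  c=3: 3 × 0.89 = 2.670
  c=4: 4 × 0.82 = 3.280
  c=5: 5 × 0.72 = 3.600
  c=6: 6 × 0.63 = 3.780
  c=7: 7 × 0.52 = 3.640
Maximum at c = 6 (3.780 recruits).

6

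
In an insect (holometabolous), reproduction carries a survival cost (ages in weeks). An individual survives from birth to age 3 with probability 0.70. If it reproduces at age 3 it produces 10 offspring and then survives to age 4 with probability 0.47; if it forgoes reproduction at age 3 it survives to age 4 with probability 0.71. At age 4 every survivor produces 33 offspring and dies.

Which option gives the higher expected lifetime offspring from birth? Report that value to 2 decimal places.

breed at age 3: R₀ = 0.70 × (10 + 0.47 × 33) = 0.70 × 25.5100 = 17.8570
delay to age 4: R₀ = 0.70 × (0.71 × 33) = 0.70 × 23.4300 = 16.4010
Higher: breed at age 3 (17.8570).

17.86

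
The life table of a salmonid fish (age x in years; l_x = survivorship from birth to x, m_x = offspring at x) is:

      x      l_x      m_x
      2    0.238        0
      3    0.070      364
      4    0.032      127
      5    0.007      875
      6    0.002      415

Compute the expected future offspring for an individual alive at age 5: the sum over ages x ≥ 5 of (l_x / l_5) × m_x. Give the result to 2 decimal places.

l_5 = 0.007. Conditional survival from age 5 to x is l_x / l_5.
  x=5: (0.007/0.007) × 875 = 875.0000
  x=6: (0.002/0.007) × 415 = 118.5714
Sum = 875.0000 + 118.5714 = 993.5714

993.57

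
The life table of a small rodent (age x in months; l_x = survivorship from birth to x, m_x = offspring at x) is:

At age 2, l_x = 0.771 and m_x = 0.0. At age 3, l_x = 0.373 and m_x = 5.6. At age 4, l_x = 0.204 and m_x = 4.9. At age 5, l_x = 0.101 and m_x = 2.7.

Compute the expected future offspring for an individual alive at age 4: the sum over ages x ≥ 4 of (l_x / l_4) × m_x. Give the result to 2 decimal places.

l_4 = 0.204. Conditional survival from age 4 to x is l_x / l_4.
  x=4: (0.204/0.204) × 4.9 = 4.9000
  x=5: (0.101/0.204) × 2.7 = 1.3368
Sum = 4.9000 + 1.3368 = 6.2368

6.24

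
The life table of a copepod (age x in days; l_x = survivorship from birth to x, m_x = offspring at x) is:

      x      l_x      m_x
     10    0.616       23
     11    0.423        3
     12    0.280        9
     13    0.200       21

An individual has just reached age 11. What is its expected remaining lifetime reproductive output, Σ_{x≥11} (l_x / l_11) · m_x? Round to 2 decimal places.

l_11 = 0.423. Conditional survival from age 11 to x is l_x / l_11.
  x=11: (0.423/0.423) × 3 = 3.0000
  x=12: (0.280/0.423) × 9 = 5.9574
  x=13: (0.200/0.423) × 21 = 9.9291
Sum = 3.0000 + 5.9574 + 9.9291 = 18.8865

18.89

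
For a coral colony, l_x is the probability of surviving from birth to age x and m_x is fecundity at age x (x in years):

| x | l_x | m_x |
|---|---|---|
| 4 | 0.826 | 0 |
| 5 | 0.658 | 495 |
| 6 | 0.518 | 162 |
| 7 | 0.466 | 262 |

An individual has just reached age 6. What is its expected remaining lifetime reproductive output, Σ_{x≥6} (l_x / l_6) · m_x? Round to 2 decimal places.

397.70

l_6 = 0.518. Conditional survival from age 6 to x is l_x / l_6.
  x=6: (0.518/0.518) × 162 = 162.0000
  x=7: (0.466/0.518) × 262 = 235.6988
Sum = 162.0000 + 235.6988 = 397.6988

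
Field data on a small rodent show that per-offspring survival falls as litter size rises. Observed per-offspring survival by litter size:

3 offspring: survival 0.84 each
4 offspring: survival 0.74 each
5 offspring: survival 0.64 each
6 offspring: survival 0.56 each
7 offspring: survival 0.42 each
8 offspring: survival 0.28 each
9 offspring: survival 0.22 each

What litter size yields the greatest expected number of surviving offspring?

Expected surviving offspring = c × s(c):
  c=3: 3 × 0.84 = 2.520
  c=4: 4 × 0.74 = 2.960
  c=5: 5 × 0.64 = 3.200
  c=6: 6 × 0.56 = 3.360
  c=7: 7 × 0.42 = 2.940
  c=8: 8 × 0.28 = 2.240
  c=9: 9 × 0.22 = 1.980
Maximum at c = 6 (3.360 surviving offspring).

6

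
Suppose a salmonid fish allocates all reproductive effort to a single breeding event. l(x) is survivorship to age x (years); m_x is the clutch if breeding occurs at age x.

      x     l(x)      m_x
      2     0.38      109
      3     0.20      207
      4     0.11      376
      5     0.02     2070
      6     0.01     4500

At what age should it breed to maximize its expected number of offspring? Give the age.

6

Expected offspring if breeding at age x = l(x) × m_x:
  age 2: 0.38 × 109 = 41.420
  age 3: 0.20 × 207 = 41.400
  age 4: 0.11 × 376 = 41.360
  age 5: 0.02 × 2070 = 41.400
  age 6: 0.01 × 4500 = 45.000
Maximum at age 6 (45.000).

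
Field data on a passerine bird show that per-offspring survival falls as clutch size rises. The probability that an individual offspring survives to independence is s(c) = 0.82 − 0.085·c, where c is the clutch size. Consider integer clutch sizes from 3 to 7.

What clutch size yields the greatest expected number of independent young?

5

Expected independent young = c × s(c):
  c=3: 3 × 0.565 = 1.695
  c=4: 4 × 0.480 = 1.920
  c=5: 5 × 0.395 = 1.975
  c=6: 6 × 0.310 = 1.860
  c=7: 7 × 0.225 = 1.575
Maximum at c = 5 (1.975 independent young).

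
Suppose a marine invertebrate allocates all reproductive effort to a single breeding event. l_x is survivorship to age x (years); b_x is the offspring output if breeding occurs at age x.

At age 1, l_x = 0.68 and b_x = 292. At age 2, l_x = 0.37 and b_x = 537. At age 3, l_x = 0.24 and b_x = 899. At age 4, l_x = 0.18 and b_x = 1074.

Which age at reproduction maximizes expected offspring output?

Expected offspring if breeding at age x = l_x × b_x:
  age 1: 0.68 × 292 = 198.560
  age 2: 0.37 × 537 = 198.690
  age 3: 0.24 × 899 = 215.760
  age 4: 0.18 × 1074 = 193.320
Maximum at age 3 (215.760).

3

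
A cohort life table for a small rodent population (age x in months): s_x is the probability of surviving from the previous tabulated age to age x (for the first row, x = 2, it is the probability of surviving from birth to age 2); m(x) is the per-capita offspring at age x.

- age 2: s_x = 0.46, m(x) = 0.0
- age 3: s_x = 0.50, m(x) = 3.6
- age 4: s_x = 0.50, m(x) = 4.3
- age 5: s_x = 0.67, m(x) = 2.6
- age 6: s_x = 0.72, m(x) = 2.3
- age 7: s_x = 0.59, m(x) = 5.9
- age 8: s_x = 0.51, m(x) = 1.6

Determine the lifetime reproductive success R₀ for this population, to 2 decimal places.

1.87

Survivorship from birth: l_x = s_2·s_3·…·s_x.
  l_2 = 0.46000
  l_3 = 0.23000
  l_4 = 0.11500
  l_5 = 0.07705
  l_6 = 0.05548
  l_7 = 0.03273
  l_8 = 0.01669
R₀ = Σ l_x m(x):
  age 2: 0.46000 × 0.0 = 0.0000
  age 3: 0.23000 × 3.6 = 0.8280
  age 4: 0.11500 × 4.3 = 0.4945
  age 5: 0.07705 × 2.6 = 0.2003
  age 6: 0.05548 × 2.3 = 0.1276
  age 7: 0.03273 × 5.9 = 0.1931
  age 8: 0.01669 × 1.6 = 0.0267
R₀ = 0.0000 + 0.8280 + 0.4945 + 0.2003 + 0.1276 + 0.1931 + 0.0267 = 1.8702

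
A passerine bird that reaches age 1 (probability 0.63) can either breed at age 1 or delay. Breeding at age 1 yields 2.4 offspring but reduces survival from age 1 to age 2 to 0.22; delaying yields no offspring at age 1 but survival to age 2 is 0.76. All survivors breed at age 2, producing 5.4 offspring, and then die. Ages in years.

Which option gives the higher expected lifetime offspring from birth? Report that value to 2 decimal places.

breed at age 1: R₀ = 0.63 × (2.4 + 0.22 × 5.4) = 0.63 × 3.5880 = 2.2604
delay to age 2: R₀ = 0.63 × (0.76 × 5.4) = 0.63 × 4.1040 = 2.5855
Higher: delay to age 2 (2.5855).

2.59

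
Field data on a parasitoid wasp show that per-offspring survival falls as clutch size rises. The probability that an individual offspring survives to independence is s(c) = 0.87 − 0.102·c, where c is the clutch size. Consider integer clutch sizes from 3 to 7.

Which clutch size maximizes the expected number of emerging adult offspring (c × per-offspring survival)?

Expected emerging adult offspring = c × s(c):
  c=3: 3 × 0.564 = 1.692
  c=4: 4 × 0.462 = 1.848
  c=5: 5 × 0.360 = 1.800
  c=6: 6 × 0.258 = 1.548
  c=7: 7 × 0.156 = 1.092
Maximum at c = 4 (1.848 emerging adult offspring).

4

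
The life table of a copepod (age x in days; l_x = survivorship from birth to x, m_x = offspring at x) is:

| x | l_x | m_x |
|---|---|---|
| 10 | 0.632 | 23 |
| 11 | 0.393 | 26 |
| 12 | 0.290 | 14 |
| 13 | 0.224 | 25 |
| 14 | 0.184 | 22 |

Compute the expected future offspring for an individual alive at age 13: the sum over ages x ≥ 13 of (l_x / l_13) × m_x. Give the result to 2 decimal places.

l_13 = 0.224. Conditional survival from age 13 to x is l_x / l_13.
  x=13: (0.224/0.224) × 25 = 25.0000
  x=14: (0.184/0.224) × 22 = 18.0714
Sum = 25.0000 + 18.0714 = 43.0714

43.07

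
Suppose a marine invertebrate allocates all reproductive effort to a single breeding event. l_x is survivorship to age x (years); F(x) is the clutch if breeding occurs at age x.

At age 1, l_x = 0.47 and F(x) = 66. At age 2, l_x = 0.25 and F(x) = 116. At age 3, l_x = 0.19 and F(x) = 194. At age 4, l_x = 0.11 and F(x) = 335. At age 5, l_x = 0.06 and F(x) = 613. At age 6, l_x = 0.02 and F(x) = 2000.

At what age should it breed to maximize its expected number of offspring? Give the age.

6

Expected offspring if breeding at age x = l_x × F(x):
  age 1: 0.47 × 66 = 31.020
  age 2: 0.25 × 116 = 29.000
  age 3: 0.19 × 194 = 36.860
  age 4: 0.11 × 335 = 36.850
  age 5: 0.06 × 613 = 36.780
  age 6: 0.02 × 2000 = 40.000
Maximum at age 6 (40.000).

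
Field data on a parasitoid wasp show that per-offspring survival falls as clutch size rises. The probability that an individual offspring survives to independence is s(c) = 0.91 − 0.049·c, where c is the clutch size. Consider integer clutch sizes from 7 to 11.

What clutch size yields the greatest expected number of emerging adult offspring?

9

Expected emerging adult offspring = c × s(c):
  c=7: 7 × 0.567 = 3.969
  c=8: 8 × 0.518 = 4.144
  c=9: 9 × 0.469 = 4.221
  c=10: 10 × 0.420 = 4.200
  c=11: 11 × 0.371 = 4.081
Maximum at c = 9 (4.221 emerging adult offspring).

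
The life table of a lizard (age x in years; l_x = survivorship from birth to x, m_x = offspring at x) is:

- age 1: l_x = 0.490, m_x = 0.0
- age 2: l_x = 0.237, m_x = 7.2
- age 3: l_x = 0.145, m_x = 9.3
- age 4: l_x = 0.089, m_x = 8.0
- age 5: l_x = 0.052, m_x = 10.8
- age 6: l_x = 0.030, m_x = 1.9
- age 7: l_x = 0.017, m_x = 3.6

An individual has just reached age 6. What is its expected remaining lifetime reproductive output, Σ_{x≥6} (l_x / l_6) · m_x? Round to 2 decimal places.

l_6 = 0.030. Conditional survival from age 6 to x is l_x / l_6.
  x=6: (0.030/0.030) × 1.9 = 1.9000
  x=7: (0.017/0.030) × 3.6 = 2.0400
Sum = 1.9000 + 2.0400 = 3.9400

3.94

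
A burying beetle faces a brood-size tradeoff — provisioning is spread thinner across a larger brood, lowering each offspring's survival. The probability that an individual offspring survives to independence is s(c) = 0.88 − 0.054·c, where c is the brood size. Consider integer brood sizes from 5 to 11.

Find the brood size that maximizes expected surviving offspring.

Expected surviving offspring = c × s(c):
  c=5: 5 × 0.610 = 3.050
  c=6: 6 × 0.556 = 3.336
  c=7: 7 × 0.502 = 3.514
  c=8: 8 × 0.448 = 3.584
  c=9: 9 × 0.394 = 3.546
  c=10: 10 × 0.340 = 3.400
  c=11: 11 × 0.286 = 3.146
Maximum at c = 8 (3.584 surviving offspring).

8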